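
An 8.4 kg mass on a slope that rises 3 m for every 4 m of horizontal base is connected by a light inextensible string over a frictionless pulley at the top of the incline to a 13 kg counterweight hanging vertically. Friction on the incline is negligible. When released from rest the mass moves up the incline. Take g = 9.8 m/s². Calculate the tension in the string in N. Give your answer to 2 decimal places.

For the mass on the incline: the weight component along the slope is m₁g sin 36.87° = 8.4 × 9.8 × 0.6000 = 49.392 N and the normal force is N = m₁g cos 36.87° = 65.856 N.
Newton's second law for the mass (up-slope positive): T − 49.392 = 8.4 a. For the hanging counterweight (downward positive): 13 × 9.8 − T = 13 a.
Adding the two equations eliminates T: 78.008 = 21.4 a, so a = 3.6452 m/s².
Then from the hanging counterweight's equation, T = 13 × (9.8 − 3.6452) = 80.012 N.

80.01 N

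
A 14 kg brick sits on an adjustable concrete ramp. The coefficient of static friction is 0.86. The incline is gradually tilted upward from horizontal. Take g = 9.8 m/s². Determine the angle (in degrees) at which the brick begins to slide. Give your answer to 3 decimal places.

40.696°

At the threshold of sliding, static friction is at its maximum μ_s N and exactly balances the weight component along the incline: mg sin θ = μ_s mg cos θ.
Hence tan θ = μ_s = 0.86, so θ = arctan(0.86) = 40.6955°.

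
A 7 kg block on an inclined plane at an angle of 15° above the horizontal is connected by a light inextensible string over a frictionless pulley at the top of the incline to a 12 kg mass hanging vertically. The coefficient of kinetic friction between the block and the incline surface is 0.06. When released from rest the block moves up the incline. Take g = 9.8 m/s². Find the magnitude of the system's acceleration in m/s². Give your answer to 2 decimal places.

5.05 m/s²

For the block on the incline: the weight component along the slope is m₁g sin 15° = 7 × 9.8 × 0.2588 = 17.754 N and the normal force is N = m₁g cos 15° = 66.263 N.
Kinetic friction opposes the block's motion up the incline: f = μN = 0.06 × 66.263 = 3.976 N acting down the slope.
Newton's second law for the block (up-slope positive): T − 17.754 − 3.976 = 7 a. For the hanging mass (downward positive): 12 × 9.8 − T = 12 a.
Adding the two equations eliminates T: 95.870 = 19 a, so a = 5.0458 m/s².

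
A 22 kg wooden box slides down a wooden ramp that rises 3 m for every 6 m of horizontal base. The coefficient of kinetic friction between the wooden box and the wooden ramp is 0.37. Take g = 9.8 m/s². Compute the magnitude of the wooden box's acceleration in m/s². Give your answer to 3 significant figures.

Resolving the weight along the incline: the component pulling the wooden box down the slope is mg sin 26.57° = 22 × 9.8 × 0.4472 = 96.416 N, and the normal force is N = mg cos 26.57° = 22 × 9.8 × 0.8944 = 192.833 N.
Kinetic friction acts up the slope with magnitude f = μN = 0.37 × 192.833 = 71.348 N.
Net force along the incline is 96.416 − 71.348 = 25.068 N, so a = 25.068 / 22 = 1.1395 m/s².

1.14 m/s²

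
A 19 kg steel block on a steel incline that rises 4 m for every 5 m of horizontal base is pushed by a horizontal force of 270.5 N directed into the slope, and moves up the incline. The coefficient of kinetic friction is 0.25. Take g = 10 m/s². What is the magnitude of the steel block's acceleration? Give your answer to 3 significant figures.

0.695 m/s²

The horizontal push has components F cos 38.66° = 270.5 × 0.7809 = 211.233 N up the incline and F sin 38.66° = 270.5 × 0.6247 = 168.981 N pressing into the surface.
The normal force is therefore N = mg cos 38.66° + F sin 38.66° = 148.371 + 168.981 = 317.352 N, and kinetic friction down the slope is μN = 0.25 × 317.352 = 79.338 N.
Along the incline: F cos 38.66° − mg sin 38.66° − μN = ma, so 211.233 − 118.693 − 79.338 = 19 a, giving a = 0.6948 m/s².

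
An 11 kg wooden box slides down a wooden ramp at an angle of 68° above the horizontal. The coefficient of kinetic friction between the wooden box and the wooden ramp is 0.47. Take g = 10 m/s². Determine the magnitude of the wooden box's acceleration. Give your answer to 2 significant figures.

7.5 m/s²

Resolving the weight along the incline: the component pulling the wooden box down the slope is mg sin 68° = 11 × 10 × 0.9272 = 101.992 N, and the normal force is N = mg cos 68° = 11 × 10 × 0.3746 = 41.206 N.
Kinetic friction acts up the slope with magnitude f = μN = 0.47 × 41.206 = 19.367 N.
Net force along the incline is 101.992 − 19.367 = 82.625 N, so a = 82.625 / 11 = 7.5114 m/s².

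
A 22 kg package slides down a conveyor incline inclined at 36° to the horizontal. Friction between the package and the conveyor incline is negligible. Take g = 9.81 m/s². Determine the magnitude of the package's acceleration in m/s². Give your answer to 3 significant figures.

5.77 m/s²

Resolving the weight along the incline: the component pulling the package down the slope is mg sin 36° = 22 × 9.81 × 0.5878 = 126.859 N, and the normal force is N = mg cos 36° = 22 × 9.81 × 0.8090 = 174.598 N.
With no friction the net force along the incline is 126.859 N, so a = g sin 36° = 126.859 / 22 = 5.7663 m/s².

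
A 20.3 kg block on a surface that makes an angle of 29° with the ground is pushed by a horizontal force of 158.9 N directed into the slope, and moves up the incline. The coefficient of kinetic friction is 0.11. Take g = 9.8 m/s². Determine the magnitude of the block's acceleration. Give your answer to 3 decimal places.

The horizontal push has components F cos 29° = 158.9 × 0.8746 = 138.974 N up the incline and F sin 29° = 158.9 × 0.4848 = 77.035 N pressing into the surface.
The normal force is therefore N = mg cos 29° + F sin 29° = 173.993 + 77.035 = 251.028 N, and kinetic friction down the slope is μN = 0.11 × 251.028 = 27.613 N.
Along the incline: F cos 29° − mg sin 29° − μN = ma, so 138.974 − 96.446 − 27.613 = 20.3 a, giving a = 0.7347 m/s².

0.735 m/s²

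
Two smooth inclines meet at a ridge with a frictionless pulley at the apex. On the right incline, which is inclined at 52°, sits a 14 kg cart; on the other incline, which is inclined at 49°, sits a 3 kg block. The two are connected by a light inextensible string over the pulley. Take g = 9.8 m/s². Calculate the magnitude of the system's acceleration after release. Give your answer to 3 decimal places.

Resolve each weight along its own incline: the 14 kg mass has component 14 × 9.8 × sin 52° = 108.115 N down its slope, and the 3 kg mass has 3 × 9.8 × sin 49° = 22.188 N down its slope.
The 14 kg side's 108.115 N exceeds the other side's 22.188 N, so that mass slides down and the 3 kg mass slides up. Taking that direction as positive, Newton's second law for the whole system gives 108.115 − 22.188 = (14 + 3) a, so a = 85.927 / 17 = 5.0545 m/s².

5.055 m/s²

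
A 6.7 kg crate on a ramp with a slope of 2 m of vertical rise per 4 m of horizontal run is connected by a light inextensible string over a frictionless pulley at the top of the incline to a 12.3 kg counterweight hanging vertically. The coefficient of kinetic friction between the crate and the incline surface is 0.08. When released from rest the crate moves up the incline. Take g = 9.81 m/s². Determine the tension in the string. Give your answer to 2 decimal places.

For the crate on the incline: the weight component along the slope is m₁g sin 26.57° = 6.7 × 9.81 × 0.4472 = 29.393 N and the normal force is N = m₁g cos 26.57° = 58.788 N.
Kinetic friction opposes the crate's motion up the incline: f = μN = 0.08 × 58.788 = 4.703 N acting down the slope.
Newton's second law for the crate (up-slope positive): T − 29.393 − 4.703 = 6.7 a. For the hanging counterweight (downward positive): 12.3 × 9.81 − T = 12.3 a.
Adding the two equations eliminates T: 86.567 = 19 a, so a = 4.5562 m/s².
Then from the hanging counterweight's equation, T = 12.3 × (9.81 − 4.5562) = 64.622 N.

64.62 N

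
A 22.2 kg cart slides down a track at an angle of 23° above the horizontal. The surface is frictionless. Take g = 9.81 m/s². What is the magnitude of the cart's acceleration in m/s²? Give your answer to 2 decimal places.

3.83 m/s²

Resolving the weight along the incline: the component pulling the cart down the slope is mg sin 23° = 22.2 × 9.81 × 0.3907 = 85.087 N, and the normal force is N = mg cos 23° = 22.2 × 9.81 × 0.9205 = 200.468 N.
With no friction the net force along the incline is 85.087 N, so a = g sin 23° = 85.087 / 22.2 = 3.8327 m/s².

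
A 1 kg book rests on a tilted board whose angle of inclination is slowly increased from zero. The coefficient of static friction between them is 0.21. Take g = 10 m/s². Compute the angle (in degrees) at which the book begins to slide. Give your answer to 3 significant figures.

At the threshold of sliding, static friction is at its maximum μ_s N and exactly balances the weight component along the incline: mg sin θ = μ_s mg cos θ.
Hence tan θ = μ_s = 0.21, so θ = arctan(0.21) = 11.8598°.

11.9°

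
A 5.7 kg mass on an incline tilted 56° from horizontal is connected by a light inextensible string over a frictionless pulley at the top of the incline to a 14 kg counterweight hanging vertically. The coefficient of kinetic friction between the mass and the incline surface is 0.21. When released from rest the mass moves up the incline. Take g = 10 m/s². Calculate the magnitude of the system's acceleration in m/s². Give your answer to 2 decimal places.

4.37 m/s²

For the mass on the incline: the weight component along the slope is m₁g sin 56° = 5.7 × 10 × 0.8290 = 47.253 N and the normal force is N = m₁g cos 56° = 31.874 N.
Kinetic friction opposes the mass's motion up the incline: f = μN = 0.21 × 31.874 = 6.694 N acting down the slope.
Newton's second law for the mass (up-slope positive): T − 47.253 − 6.694 = 5.7 a. For the hanging counterweight (downward positive): 14 × 10 − T = 14 a.
Adding the two equations eliminates T: 86.053 = 19.7 a, so a = 4.3682 m/s².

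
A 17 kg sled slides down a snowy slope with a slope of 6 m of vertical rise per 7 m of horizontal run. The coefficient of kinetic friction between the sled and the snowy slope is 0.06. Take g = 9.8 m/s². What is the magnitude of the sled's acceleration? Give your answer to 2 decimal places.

Resolving the weight along the incline: the component pulling the sled down the slope is mg sin 40.60° = 17 × 9.8 × 0.6508 = 108.423 N, and the normal force is N = mg cos 40.60° = 17 × 9.8 × 0.7593 = 126.499 N.
Kinetic friction acts up the slope with magnitude f = μN = 0.06 × 126.499 = 7.590 N.
Net force along the incline is 108.423 − 7.590 = 100.833 N, so a = 100.833 / 17 = 5.9314 m/s².

5.93 m/s²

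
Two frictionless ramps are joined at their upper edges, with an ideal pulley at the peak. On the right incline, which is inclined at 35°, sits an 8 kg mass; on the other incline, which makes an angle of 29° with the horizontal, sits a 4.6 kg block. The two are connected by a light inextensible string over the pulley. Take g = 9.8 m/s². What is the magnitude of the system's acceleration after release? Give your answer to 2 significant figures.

Resolve each weight along its own incline: the 8 kg mass has component 8 × 9.8 × sin 35° = 44.968 N down its slope, and the 4.6 kg mass has 4.6 × 9.8 × sin 29° = 21.855 N down its slope.
The 8 kg side's 44.968 N exceeds the other side's 21.855 N, so that mass slides down and the 4.6 kg mass slides up. Taking that direction as positive, Newton's second law for the whole system gives 44.968 − 21.855 = (8 + 4.6) a, so a = 23.113 / 12.6 = 1.8344 m/s².

1.8 m/s²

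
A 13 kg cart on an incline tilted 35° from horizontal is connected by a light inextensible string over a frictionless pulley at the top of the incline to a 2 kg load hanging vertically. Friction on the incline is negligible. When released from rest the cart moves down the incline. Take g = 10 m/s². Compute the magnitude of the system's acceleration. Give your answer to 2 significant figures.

3.6 m/s²

For the cart on the incline: the weight component along the slope is m₁g sin 35° = 13 × 10 × 0.5736 = 74.568 N and the normal force is N = m₁g cos 35° = 106.490 N.
Newton's second law for the cart (down-slope positive): 74.568 − T = 13 a. For the hanging load (upward positive): T − 2 × 10 = 2 a.
Adding the two equations eliminates T: 54.568 = 15 a, so a = 3.6379 m/s².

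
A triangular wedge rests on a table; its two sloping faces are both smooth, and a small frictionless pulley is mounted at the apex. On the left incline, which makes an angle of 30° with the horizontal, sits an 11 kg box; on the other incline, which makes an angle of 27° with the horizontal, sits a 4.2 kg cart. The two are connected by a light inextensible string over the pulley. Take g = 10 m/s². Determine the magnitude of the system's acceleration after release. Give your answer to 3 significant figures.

Resolve each weight along its own incline: the 11 kg mass has component 11 × 10 × sin 30° = 55.000 N down its slope, and the 4.2 kg mass has 4.2 × 10 × sin 27° = 19.068 N down its slope.
The 11 kg side's 55.000 N exceeds the other side's 19.068 N, so that mass slides down and the 4.2 kg mass slides up. Taking that direction as positive, Newton's second law for the whole system gives 55.000 − 19.068 = (11 + 4.2) a, so a = 35.932 / 15.2 = 2.3639 m/s².

2.36 m/s²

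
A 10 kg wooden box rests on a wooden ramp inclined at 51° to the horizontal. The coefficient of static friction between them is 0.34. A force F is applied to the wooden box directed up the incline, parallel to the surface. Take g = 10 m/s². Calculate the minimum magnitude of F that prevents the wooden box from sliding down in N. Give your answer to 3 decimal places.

56.318 N

The normal force is N = mg cos 51° = 62.932 N. With F at its minimum the wooden box is on the verge of sliding down, so static friction is at its maximum μ_s N = 0.34 × 62.932 = 21.397 N and acts up the slope.
Equilibrium along the incline: F + μ_s N = mg sin 51°, so F = 77.715 − 21.397 = 56.318 N.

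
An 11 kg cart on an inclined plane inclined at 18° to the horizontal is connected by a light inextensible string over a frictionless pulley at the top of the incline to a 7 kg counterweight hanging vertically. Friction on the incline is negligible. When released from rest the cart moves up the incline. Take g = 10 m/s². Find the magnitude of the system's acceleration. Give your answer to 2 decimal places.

2.00 m/s²

For the cart on the incline: the weight component along the slope is m₁g sin 18° = 11 × 10 × 0.3090 = 33.990 N and the normal force is N = m₁g cos 18° = 104.616 N.
Newton's second law for the cart (up-slope positive): T − 33.990 = 11 a. For the hanging counterweight (downward positive): 7 × 10 − T = 7 a.
Adding the two equations eliminates T: 36.010 = 18 a, so a = 2.0006 m/s².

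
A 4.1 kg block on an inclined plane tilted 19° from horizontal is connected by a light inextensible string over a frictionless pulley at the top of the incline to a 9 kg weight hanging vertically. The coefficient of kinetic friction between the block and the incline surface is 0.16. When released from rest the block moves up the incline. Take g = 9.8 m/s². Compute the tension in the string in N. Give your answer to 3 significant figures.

For the block on the incline: the weight component along the slope is m₁g sin 19° = 4.1 × 9.8 × 0.3256 = 13.083 N and the normal force is N = m₁g cos 19° = 37.991 N.
Kinetic friction opposes the block's motion up the incline: f = μN = 0.16 × 37.991 = 6.079 N acting down the slope.
Newton's second law for the block (up-slope positive): T − 13.083 − 6.079 = 4.1 a. For the hanging weight (downward positive): 9 × 9.8 − T = 9 a.
Adding the two equations eliminates T: 69.038 = 13.1 a, so a = 5.2701 m/s².
Then from the hanging weight's equation, T = 9 × (9.8 − 5.2701) = 40.769 N.

40.8 N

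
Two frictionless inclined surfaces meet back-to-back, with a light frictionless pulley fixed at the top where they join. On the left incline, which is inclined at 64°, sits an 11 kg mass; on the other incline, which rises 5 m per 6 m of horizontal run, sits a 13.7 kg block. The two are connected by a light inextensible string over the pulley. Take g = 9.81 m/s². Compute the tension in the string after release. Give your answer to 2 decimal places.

92.11 N

Resolve each weight along its own incline: the 11 kg mass has component 11 × 9.81 × sin 64° = 96.989 N down its slope, and the 13.7 kg mass has 13.7 × 9.81 × sin 39.81° = 86.039 N down its slope.
The 11 kg side's 96.989 N exceeds the other side's 86.039 N, so that mass slides down and the 13.7 kg mass slides up. Taking that direction as positive, Newton's second law for the whole system gives 96.989 − 86.039 = (11 + 13.7) a, so a = 10.950 / 24.7 = 0.4433 m/s².
For the 13.7 kg mass (up-slope positive): T − 86.039 = 13.7 × 0.4433, so T = 92.112 N.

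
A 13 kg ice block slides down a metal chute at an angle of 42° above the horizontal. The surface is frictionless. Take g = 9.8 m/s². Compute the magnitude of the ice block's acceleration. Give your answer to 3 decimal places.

Resolving the weight along the incline: the component pulling the ice block down the slope is mg sin 42° = 13 × 9.8 × 0.6691 = 85.243 N, and the normal force is N = mg cos 42° = 13 × 9.8 × 0.7431 = 94.671 N.
With no friction the net force along the incline is 85.243 N, so a = g sin 42° = 85.243 / 13 = 6.5572 m/s².

6.557 m/s²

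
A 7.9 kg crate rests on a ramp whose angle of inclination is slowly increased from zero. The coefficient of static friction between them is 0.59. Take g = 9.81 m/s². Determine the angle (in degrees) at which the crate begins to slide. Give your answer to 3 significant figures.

At the threshold of sliding, static friction is at its maximum μ_s N and exactly balances the weight component along the incline: mg sin θ = μ_s mg cos θ.
Hence tan θ = μ_s = 0.59, so θ = arctan(0.59) = 30.5406°.

30.5°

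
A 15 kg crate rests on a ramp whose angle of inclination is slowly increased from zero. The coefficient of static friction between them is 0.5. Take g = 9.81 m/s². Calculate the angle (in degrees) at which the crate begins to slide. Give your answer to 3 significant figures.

26.6°

At the threshold of sliding, static friction is at its maximum μ_s N and exactly balances the weight component along the incline: mg sin θ = μ_s mg cos θ.
Hence tan θ = μ_s = 0.5, so θ = arctan(0.5) = 26.5651°.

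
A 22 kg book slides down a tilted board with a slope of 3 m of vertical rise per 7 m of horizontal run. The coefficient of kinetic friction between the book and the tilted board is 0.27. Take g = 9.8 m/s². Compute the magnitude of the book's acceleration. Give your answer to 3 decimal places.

Resolving the weight along the incline: the component pulling the book down the slope is mg sin 23.20° = 22 × 9.8 × 0.3939 = 84.925 N, and the normal force is N = mg cos 23.20° = 22 × 9.8 × 0.9191 = 198.158 N.
Kinetic friction acts up the slope with magnitude f = μN = 0.27 × 198.158 = 53.503 N.
Net force along the incline is 84.925 − 53.503 = 31.422 N, so a = 31.422 / 22 = 1.4283 m/s².

1.428 m/s²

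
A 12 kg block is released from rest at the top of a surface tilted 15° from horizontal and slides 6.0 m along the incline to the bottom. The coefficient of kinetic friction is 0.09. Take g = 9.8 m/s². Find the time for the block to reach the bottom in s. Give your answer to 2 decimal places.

The weight component along the incline is mg sin 15° = 30.437 N and the normal force is N = mg cos 15° = 113.593 N.
Friction up the slope is f = μN = 0.09 × 113.593 = 10.223 N, so the net downslope force is 30.437 − 10.223 = 20.214 N and a = 20.214 / 12 = 1.6845 m/s².
Starting from rest, L = ½at², so t = √(2L/a) = √(2 × 6.0 / 1.6845) = 2.6690 s.

2.67 s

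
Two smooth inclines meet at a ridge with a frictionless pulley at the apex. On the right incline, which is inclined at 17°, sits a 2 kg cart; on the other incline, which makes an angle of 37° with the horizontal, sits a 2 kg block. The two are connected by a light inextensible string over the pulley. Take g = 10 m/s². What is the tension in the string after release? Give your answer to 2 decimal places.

8.94 N

Resolve each weight along its own incline: the 2 kg mass has component 2 × 10 × sin 17° = 5.847 N down its slope, and the 2 kg mass has 2 × 10 × sin 37° = 12.036 N down its slope.
The 2 kg side's 12.036 N exceeds the other side's 5.847 N, so that mass slides down and the 2 kg mass slides up. Taking that direction as positive, Newton's second law for the whole system gives 12.036 − 5.847 = (2 + 2) a, so a = 6.189 / 4 = 1.5473 m/s².
For the 2 kg mass (up-slope positive): T − 5.847 = 2 × 1.5473, so T = 8.942 N.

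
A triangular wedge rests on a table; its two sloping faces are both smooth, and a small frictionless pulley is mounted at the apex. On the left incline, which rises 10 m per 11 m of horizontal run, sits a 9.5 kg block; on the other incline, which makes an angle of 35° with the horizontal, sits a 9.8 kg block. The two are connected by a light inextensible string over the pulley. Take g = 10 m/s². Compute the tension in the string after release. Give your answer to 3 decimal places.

Resolve each weight along its own incline: the 9.5 kg mass has component 9.5 × 10 × sin 42.27° = 63.904 N down its slope, and the 9.8 kg mass has 9.8 × 10 × sin 35° = 56.210 N down its slope.
The 9.5 kg side's 63.904 N exceeds the other side's 56.210 N, so that mass slides down and the 9.8 kg mass slides up. Taking that direction as positive, Newton's second law for the whole system gives 63.904 − 56.210 = (9.5 + 9.8) a, so a = 7.694 / 19.3 = 0.3987 m/s².
For the 9.8 kg mass (up-slope positive): T − 56.210 = 9.8 × 0.3987, so T = 60.117 N.

60.117 N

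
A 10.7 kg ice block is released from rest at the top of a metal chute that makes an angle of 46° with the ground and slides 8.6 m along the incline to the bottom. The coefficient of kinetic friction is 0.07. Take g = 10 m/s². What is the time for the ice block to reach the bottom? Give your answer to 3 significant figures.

1.60 s

The weight component along the incline is mg sin 46° = 76.969 N and the normal force is N = mg cos 46° = 74.328 N.
Friction up the slope is f = μN = 0.07 × 74.328 = 5.203 N, so the net downslope force is 76.969 − 5.203 = 71.766 N and a = 71.766 / 10.7 = 6.7071 m/s².
Starting from rest, L = ½at², so t = √(2L/a) = √(2 × 8.6 / 6.7071) = 1.6014 s.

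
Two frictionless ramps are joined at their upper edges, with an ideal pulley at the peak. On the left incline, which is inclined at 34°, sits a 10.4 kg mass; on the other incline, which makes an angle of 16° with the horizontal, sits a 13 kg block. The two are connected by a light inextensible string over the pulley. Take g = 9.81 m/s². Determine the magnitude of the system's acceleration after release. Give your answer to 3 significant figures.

Resolve each weight along its own incline: the 10.4 kg mass has component 10.4 × 9.81 × sin 34° = 57.051 N down its slope, and the 13 kg mass has 13 × 9.81 × sin 16° = 35.152 N down its slope.
The 10.4 kg side's 57.051 N exceeds the other side's 35.152 N, so that mass slides down and the 13 kg mass slides up. Taking that direction as positive, Newton's second law for the whole system gives 57.051 − 35.152 = (10.4 + 13) a, so a = 21.899 / 23.4 = 0.9359 m/s².

0.936 m/s²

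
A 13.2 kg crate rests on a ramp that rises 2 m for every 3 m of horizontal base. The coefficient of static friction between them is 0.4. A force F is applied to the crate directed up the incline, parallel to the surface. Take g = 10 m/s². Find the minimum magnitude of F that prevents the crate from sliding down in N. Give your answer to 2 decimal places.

The normal force is N = mg cos 33.69° = 109.831 N. With F at its minimum the crate is on the verge of sliding down, so static friction is at its maximum μ_s N = 0.4 × 109.831 = 43.932 N and acts up the slope.
Equilibrium along the incline: F + μ_s N = mg sin 33.69°, so F = 73.220 − 43.932 = 29.288 N.

29.29 N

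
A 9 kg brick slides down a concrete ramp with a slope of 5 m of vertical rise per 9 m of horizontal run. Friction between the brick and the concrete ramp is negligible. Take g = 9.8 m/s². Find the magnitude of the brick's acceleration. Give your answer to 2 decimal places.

Resolving the weight along the incline: the component pulling the brick down the slope is mg sin 29.05° = 9 × 9.8 × 0.4856 = 42.830 N, and the normal force is N = mg cos 29.05° = 9 × 9.8 × 0.8742 = 77.104 N.
With no friction the net force along the incline is 42.830 N, so a = g sin 29.05° = 42.830 / 9 = 4.7589 m/s².

4.76 m/s²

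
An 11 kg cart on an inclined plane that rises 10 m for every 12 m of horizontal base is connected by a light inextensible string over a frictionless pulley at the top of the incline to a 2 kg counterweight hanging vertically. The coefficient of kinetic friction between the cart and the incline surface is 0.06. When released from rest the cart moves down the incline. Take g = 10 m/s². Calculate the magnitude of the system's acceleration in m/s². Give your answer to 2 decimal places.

3.49 m/s²

For the cart on the incline: the weight component along the slope is m₁g sin 39.81° = 11 × 10 × 0.6402 = 70.422 N and the normal force is N = m₁g cos 39.81° = 84.504 N.
Kinetic friction opposes the cart's motion down the incline: f = μN = 0.06 × 84.504 = 5.070 N acting up the slope.
Newton's second law for the cart (down-slope positive): 70.422 − 5.070 − T = 11 a. For the hanging counterweight (upward positive): T − 2 × 10 = 2 a.
Adding the two equations eliminates T: 45.352 = 13 a, so a = 3.4886 m/s².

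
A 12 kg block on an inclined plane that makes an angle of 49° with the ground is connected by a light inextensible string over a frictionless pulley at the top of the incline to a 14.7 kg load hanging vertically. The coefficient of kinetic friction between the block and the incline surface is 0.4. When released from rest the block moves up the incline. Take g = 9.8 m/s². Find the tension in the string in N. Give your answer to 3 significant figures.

131 N

For the block on the incline: the weight component along the slope is m₁g sin 49° = 12 × 9.8 × 0.7547 = 88.753 N and the normal force is N = m₁g cos 49° = 77.153 N.
Kinetic friction opposes the block's motion up the incline: f = μN = 0.4 × 77.153 = 30.861 N acting down the slope.
Newton's second law for the block (up-slope positive): T − 88.753 − 30.861 = 12 a. For the hanging load (downward positive): 14.7 × 9.8 − T = 14.7 a.
Adding the two equations eliminates T: 24.446 = 26.7 a, so a = 0.9156 m/s².
Then from the hanging load's equation, T = 14.7 × (9.8 − 0.9156) = 130.601 N.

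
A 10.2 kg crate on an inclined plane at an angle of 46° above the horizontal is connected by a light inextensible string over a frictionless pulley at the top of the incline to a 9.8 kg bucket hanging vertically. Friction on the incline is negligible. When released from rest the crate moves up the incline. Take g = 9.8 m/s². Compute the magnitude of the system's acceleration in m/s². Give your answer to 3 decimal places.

For the crate on the incline: the weight component along the slope is m₁g sin 46° = 10.2 × 9.8 × 0.7193 = 71.901 N and the normal force is N = m₁g cos 46° = 69.438 N.
Newton's second law for the crate (up-slope positive): T − 71.901 = 10.2 a. For the hanging bucket (downward positive): 9.8 × 9.8 − T = 9.8 a.
Adding the two equations eliminates T: 24.139 = 20 a, so a = 1.2069 m/s².

1.207 m/s²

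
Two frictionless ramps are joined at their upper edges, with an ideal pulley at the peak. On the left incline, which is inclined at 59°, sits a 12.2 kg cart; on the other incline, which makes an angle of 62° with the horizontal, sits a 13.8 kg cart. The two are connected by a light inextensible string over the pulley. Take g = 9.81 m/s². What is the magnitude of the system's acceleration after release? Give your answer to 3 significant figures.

0.652 m/s²

Resolve each weight along its own incline: the 12.2 kg mass has component 12.2 × 9.81 × sin 59° = 102.587 N down its slope, and the 13.8 kg mass has 13.8 × 9.81 × sin 62° = 119.532 N down its slope.
The 13.8 kg side's 119.532 N exceeds the other side's 102.587 N, so that mass slides down and the 12.2 kg mass slides up. Taking that direction as positive, Newton's second law for the whole system gives 119.532 − 102.587 = (12.2 + 13.8) a, so a = 16.945 / 26 = 0.6517 m/s².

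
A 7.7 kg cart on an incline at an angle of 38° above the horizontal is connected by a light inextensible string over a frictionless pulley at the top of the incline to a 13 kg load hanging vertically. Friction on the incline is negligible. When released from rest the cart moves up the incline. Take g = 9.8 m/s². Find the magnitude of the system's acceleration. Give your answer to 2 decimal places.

For the cart on the incline: the weight component along the slope is m₁g sin 38° = 7.7 × 9.8 × 0.6157 = 46.461 N and the normal force is N = m₁g cos 38° = 59.463 N.
Newton's second law for the cart (up-slope positive): T − 46.461 = 7.7 a. For the hanging load (downward positive): 13 × 9.8 − T = 13 a.
Adding the two equations eliminates T: 80.939 = 20.7 a, so a = 3.9101 m/s².

3.91 m/s²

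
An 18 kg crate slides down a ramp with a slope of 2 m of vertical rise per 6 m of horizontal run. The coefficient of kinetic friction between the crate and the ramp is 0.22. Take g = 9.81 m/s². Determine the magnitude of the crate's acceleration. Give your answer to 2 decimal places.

1.05 m/s²

Resolving the weight along the incline: the component pulling the crate down the slope is mg sin 18.43° = 18 × 9.81 × 0.3162 = 55.835 N, and the normal force is N = mg cos 18.43° = 18 × 9.81 × 0.9487 = 167.521 N.
Kinetic friction acts up the slope with magnitude f = μN = 0.22 × 167.521 = 36.855 N.
Net force along the incline is 55.835 − 36.855 = 18.980 N, so a = 18.980 / 18 = 1.0544 m/s².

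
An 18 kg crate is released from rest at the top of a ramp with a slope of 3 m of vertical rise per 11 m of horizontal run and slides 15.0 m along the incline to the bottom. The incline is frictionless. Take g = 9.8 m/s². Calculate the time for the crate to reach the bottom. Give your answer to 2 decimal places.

3.41 s

The weight component along the incline is mg sin 15.26° = 46.414 N and the normal force is N = mg cos 15.26° = 170.184 N.
With no friction, a = g sin 15.26° = 2.5786 m/s².
Starting from rest, L = ½at², so t = √(2L/a) = √(2 × 15.0 / 2.5786) = 3.4109 s.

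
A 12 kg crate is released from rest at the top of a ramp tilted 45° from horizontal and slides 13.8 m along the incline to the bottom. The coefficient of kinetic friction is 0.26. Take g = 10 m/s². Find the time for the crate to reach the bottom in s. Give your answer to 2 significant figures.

2.3 s

The weight component along the incline is mg sin 45° = 84.853 N and the normal force is N = mg cos 45° = 84.853 N.
Friction up the slope is f = μN = 0.26 × 84.853 = 22.062 N, so the net downslope force is 84.853 − 22.062 = 62.791 N and a = 62.791 / 12 = 5.2326 m/s².
Starting from rest, L = ½at², so t = √(2L/a) = √(2 × 13.8 / 5.2326) = 2.2967 s.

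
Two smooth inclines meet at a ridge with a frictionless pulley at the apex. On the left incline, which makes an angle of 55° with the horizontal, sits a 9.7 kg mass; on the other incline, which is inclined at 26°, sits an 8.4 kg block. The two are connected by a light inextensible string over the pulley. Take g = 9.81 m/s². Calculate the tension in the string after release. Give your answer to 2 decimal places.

55.53 N

Resolve each weight along its own incline: the 9.7 kg mass has component 9.7 × 9.81 × sin 55° = 77.948 N down its slope, and the 8.4 kg mass has 8.4 × 9.81 × sin 26° = 36.124 N down its slope.
The 9.7 kg side's 77.948 N exceeds the other side's 36.124 N, so that mass slides down and the 8.4 kg mass slides up. Taking that direction as positive, Newton's second law for the whole system gives 77.948 − 36.124 = (9.7 + 8.4) a, so a = 41.824 / 18.1 = 2.3107 m/s².
For the 8.4 kg mass (up-slope positive): T − 36.124 = 8.4 × 2.3107, so T = 55.534 N.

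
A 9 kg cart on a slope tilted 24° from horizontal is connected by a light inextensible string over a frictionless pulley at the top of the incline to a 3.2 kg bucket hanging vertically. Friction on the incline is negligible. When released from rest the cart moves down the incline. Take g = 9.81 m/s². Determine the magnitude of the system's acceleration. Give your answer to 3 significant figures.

0.370 m/s²

For the cart on the incline: the weight component along the slope is m₁g sin 24° = 9 × 9.81 × 0.4067 = 35.908 N and the normal force is N = m₁g cos 24° = 80.657 N.
Newton's second law for the cart (down-slope positive): 35.908 − T = 9 a. For the hanging bucket (upward positive): T − 3.2 × 9.81 = 3.2 a.
Adding the two equations eliminates T: 4.516 = 12.2 a, so a = 0.3702 m/s².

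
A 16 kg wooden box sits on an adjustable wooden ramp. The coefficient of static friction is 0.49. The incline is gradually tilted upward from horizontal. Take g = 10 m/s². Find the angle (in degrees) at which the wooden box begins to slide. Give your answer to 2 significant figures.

26°

At the threshold of sliding, static friction is at its maximum μ_s N and exactly balances the weight component along the incline: mg sin θ = μ_s mg cos θ.
Hence tan θ = μ_s = 0.49, so θ = arctan(0.49) = 26.1049°.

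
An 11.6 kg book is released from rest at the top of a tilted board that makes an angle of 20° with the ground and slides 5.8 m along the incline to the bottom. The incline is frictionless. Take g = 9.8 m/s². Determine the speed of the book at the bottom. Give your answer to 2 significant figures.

6.2 m/s

The weight component along the incline is mg sin 20° = 38.881 N and the normal force is N = mg cos 20° = 106.824 N.
With no friction, a = g sin 20° = 3.3518 m/s².
Starting from rest over a distance of 5.8 m, v² = 2aL = 2 × 3.3518 × 5.8 = 38.8809, so v = 6.2355 m/s.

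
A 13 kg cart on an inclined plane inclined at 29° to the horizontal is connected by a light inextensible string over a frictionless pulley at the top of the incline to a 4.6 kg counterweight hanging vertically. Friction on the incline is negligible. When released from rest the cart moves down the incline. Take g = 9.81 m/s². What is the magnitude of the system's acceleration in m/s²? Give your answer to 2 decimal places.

0.95 m/s²

For the cart on the incline: the weight component along the slope is m₁g sin 29° = 13 × 9.81 × 0.4848 = 61.827 N and the normal force is N = m₁g cos 29° = 111.540 N.
Newton's second law for the cart (down-slope positive): 61.827 − T = 13 a. For the hanging counterweight (upward positive): T − 4.6 × 9.81 = 4.6 a.
Adding the two equations eliminates T: 16.701 = 17.6 a, so a = 0.9489 m/s².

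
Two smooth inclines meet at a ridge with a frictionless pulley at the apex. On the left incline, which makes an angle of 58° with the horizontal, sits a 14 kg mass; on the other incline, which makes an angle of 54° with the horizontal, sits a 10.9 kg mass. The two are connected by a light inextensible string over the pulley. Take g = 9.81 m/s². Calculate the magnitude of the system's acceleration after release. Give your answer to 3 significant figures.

Resolve each weight along its own incline: the 14 kg mass has component 14 × 9.81 × sin 58° = 116.471 N down its slope, and the 10.9 kg mass has 10.9 × 9.81 × sin 54° = 86.507 N down its slope.
The 14 kg side's 116.471 N exceeds the other side's 86.507 N, so that mass slides down and the 10.9 kg mass slides up. Taking that direction as positive, Newton's second law for the whole system gives 116.471 − 86.507 = (14 + 10.9) a, so a = 29.964 / 24.9 = 1.2034 m/s².

1.20 m/s²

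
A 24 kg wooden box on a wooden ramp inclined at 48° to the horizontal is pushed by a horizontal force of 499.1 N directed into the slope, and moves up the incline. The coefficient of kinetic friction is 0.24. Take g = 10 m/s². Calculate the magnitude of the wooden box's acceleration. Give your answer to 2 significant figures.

1.2 m/s²

The horizontal push has components F cos 48° = 499.1 × 0.6691 = 333.948 N up the incline and F sin 48° = 499.1 × 0.7431 = 370.881 N pressing into the surface.
The normal force is therefore N = mg cos 48° + F sin 48° = 160.584 + 370.881 = 531.465 N, and kinetic friction down the slope is μN = 0.24 × 531.465 = 127.552 N.
Along the incline: F cos 48° − mg sin 48° − μN = ma, so 333.948 − 178.344 − 127.552 = 24 a, giving a = 1.1688 m/s².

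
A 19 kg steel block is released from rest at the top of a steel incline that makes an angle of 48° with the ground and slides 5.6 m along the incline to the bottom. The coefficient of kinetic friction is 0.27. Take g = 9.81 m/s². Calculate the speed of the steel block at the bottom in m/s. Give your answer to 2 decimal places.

7.86 m/s

The weight component along the incline is mg sin 48° = 138.515 N and the normal force is N = mg cos 48° = 124.719 N.
Friction up the slope is f = μN = 0.27 × 124.719 = 33.674 N, so the net downslope force is 138.515 − 33.674 = 104.841 N and a = 104.841 / 19 = 5.5179 m/s².
Starting from rest over a distance of 5.6 m, v² = 2aL = 2 × 5.5179 × 5.6 = 61.8005, so v = 7.8613 m/s.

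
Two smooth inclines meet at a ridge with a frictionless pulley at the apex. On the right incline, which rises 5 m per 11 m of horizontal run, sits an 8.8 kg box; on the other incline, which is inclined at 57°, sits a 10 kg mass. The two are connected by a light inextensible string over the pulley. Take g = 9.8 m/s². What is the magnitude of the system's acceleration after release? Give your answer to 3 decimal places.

2.474 m/s²

Resolve each weight along its own incline: the 8.8 kg mass has component 8.8 × 9.8 × sin 24.44° = 35.686 N down its slope, and the 10 kg mass has 10 × 9.8 × sin 57° = 82.190 N down its slope.
The 10 kg side's 82.190 N exceeds the other side's 35.686 N, so that mass slides down and the 8.8 kg mass slides up. Taking that direction as positive, Newton's second law for the whole system gives 82.190 − 35.686 = (8.8 + 10) a, so a = 46.504 / 18.8 = 2.4736 m/s².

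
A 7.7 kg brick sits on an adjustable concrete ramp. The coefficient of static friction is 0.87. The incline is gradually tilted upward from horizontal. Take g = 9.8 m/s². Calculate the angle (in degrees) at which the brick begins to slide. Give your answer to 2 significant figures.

41°

At the threshold of sliding, static friction is at its maximum μ_s N and exactly balances the weight component along the incline: mg sin θ = μ_s mg cos θ.
Hence tan θ = μ_s = 0.87, so θ = arctan(0.87) = 41.0233°.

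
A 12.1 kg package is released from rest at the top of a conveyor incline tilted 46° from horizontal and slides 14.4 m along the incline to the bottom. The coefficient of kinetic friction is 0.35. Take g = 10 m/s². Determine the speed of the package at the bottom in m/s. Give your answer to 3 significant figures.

The weight component along the incline is mg sin 46° = 87.040 N and the normal force is N = mg cos 46° = 84.054 N.
Friction up the slope is f = μN = 0.35 × 84.054 = 29.419 N, so the net downslope force is 87.040 − 29.419 = 57.621 N and a = 57.621 / 12.1 = 4.7621 m/s².
Starting from rest over a distance of 14.4 m, v² = 2aL = 2 × 4.7621 × 14.4 = 137.1485, so v = 11.7110 m/s.

11.7 m/s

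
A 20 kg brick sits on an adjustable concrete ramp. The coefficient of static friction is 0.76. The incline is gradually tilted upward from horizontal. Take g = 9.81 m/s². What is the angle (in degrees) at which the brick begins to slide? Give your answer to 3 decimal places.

37.235°

At the threshold of sliding, static friction is at its maximum μ_s N and exactly balances the weight component along the incline: mg sin θ = μ_s mg cos θ.
Hence tan θ = μ_s = 0.76, so θ = arctan(0.76) = 37.2348°.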